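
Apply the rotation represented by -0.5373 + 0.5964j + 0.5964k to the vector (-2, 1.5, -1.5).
(2.768, 0.648, -0.648)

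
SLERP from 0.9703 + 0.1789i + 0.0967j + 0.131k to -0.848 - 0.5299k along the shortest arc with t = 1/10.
0.9674 + 0.1621i + 0.0876j + 0.1737k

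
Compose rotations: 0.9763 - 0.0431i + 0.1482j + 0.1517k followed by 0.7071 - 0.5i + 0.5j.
0.5947 - 0.4428i + 0.6688j + 0.0547k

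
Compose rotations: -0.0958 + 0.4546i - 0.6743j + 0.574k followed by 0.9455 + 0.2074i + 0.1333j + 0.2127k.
-0.2171 + 0.6299i - 0.6727j + 0.3219k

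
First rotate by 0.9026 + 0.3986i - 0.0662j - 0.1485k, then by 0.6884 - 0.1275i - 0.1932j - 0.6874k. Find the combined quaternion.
0.5573 + 0.1425i - 0.5129j - 0.6372k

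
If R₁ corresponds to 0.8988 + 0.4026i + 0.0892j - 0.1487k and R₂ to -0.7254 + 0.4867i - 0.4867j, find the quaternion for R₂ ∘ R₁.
-0.8045 + 0.2178i - 0.4298j + 0.3472k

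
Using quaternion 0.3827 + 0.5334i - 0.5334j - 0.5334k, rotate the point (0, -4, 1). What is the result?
(-0.334, 0.713, -4.047)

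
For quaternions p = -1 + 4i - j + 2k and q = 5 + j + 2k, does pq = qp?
No: pq = -8 + 16i - 14j + 12k ≠ -8 + 24i + 2j + 4k = qp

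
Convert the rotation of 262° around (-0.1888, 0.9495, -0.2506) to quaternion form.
-0.6561 - 0.1425i + 0.7166j - 0.1891k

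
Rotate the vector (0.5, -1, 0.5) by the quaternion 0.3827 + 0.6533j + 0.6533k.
(0.396, 0.53, -1.03)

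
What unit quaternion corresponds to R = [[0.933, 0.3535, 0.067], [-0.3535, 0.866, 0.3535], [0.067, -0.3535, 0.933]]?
0.9659 - 0.183i - 0.183k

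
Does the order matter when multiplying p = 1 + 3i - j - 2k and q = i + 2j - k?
Yes: pq = -3 + 6i + 3j + 6k ≠ -3 - 4i + j - 8k = qp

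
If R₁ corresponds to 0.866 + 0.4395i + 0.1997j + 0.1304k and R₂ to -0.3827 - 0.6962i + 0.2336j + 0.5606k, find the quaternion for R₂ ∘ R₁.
-0.1452 - 0.8526i + 0.463j + 0.1939k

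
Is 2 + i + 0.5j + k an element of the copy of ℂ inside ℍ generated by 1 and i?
No. The quaternion 2 + i + 0.5j + k has j-coefficient y = 0.5 and k-coefficient z = 1, not both zero, so it does not lie in the complex subalgebra spanned by 1 and i.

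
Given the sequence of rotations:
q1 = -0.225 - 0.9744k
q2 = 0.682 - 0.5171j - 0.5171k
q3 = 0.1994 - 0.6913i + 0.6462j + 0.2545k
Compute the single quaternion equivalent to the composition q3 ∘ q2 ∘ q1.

q2 · q1 = -0.6573 + 0.5039i + 0.1163j - 0.5482k
q3 · q2 · q1 = 0.2816 + 0.171i - 0.6523j - 0.6826k
0.2816 + 0.171i - 0.6523j - 0.6826k


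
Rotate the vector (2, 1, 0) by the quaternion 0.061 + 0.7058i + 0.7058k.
(-0.079, -0.82, 2.079)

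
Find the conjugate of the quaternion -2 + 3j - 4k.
-2 - 3j + 4k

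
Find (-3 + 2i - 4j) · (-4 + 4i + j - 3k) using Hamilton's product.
8 - 8i + 19j + 27k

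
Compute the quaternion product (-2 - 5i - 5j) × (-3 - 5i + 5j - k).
6 + 30i - 48k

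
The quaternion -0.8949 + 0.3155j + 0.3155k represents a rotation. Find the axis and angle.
axis = (0, √2/2, √2/2), θ = 307°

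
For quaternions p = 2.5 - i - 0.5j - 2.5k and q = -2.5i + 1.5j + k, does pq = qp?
No: pq = 0.75 - 3i + 11j - 0.25k ≠ 0.75 - 9.5i - 3.5j + 5.25k = qp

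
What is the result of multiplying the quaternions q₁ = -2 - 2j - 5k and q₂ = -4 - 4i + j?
10 + 13i + 26j + 12k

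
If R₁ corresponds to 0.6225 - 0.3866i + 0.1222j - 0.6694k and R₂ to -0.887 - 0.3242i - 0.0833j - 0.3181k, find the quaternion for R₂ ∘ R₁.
-0.8803 + 0.2357i - 0.2543j + 0.3239k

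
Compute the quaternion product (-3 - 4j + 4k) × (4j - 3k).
28 - 4i - 12j + 9k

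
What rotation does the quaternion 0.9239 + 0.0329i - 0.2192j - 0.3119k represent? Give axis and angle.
axis = (0.086, -0.5729, -0.8151), θ = π/4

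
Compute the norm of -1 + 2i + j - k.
√7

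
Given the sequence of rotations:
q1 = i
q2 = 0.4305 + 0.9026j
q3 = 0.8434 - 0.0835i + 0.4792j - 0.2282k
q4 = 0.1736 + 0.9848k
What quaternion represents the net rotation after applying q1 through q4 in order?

q2 · q1 = 0.4305i - 0.9026k
q3 · q2 · q1 = -0.17 - 0.0694i - 0.1736j - 0.9675k
q4 · q3 · q2 · q1 = 0.9233 + 0.1589i - 0.0985j - 0.3354k
0.9233 + 0.1589i - 0.0985j - 0.3354k


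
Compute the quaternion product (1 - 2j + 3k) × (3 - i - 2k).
9 + 3i - 9j + 5k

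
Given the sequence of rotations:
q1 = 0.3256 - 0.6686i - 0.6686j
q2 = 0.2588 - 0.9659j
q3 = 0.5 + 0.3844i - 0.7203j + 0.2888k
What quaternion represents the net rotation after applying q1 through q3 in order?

q2 · q1 = -0.5615 - 0.173i - 0.4875j - 0.6458k
q3 · q2 · q1 = -0.3789 + 0.3036i + 0.359j - 0.7971k
-0.3789 + 0.3036i + 0.359j - 0.7971k


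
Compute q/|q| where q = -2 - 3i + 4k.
-0.3714 - 0.5571i + 0.7428k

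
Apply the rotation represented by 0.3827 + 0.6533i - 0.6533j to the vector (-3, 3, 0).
(-3, 3, 0)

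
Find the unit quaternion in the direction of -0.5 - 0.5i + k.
-0.4082 - 0.4082i + 0.8165k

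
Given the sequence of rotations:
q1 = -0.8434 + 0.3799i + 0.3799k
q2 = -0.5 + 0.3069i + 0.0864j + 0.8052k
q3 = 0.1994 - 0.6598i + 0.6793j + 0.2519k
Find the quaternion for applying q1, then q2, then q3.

q2 · q1 = -0.0008 - 0.416i + 0.1164j - 0.9019k
q3 · q2 · q1 = -0.1265 - 0.7244i - 0.6772j + 0.0257k
-0.1265 - 0.7244i - 0.6772j + 0.0257k


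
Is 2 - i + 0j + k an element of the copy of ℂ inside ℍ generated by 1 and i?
No. The quaternion 2 - i + k has j-coefficient y = 0 and k-coefficient z = 1, not both zero, so it does not lie in the complex subalgebra spanned by 1 and i.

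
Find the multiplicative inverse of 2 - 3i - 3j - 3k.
0.0645 + 0.0968i + 0.0968j + 0.0968k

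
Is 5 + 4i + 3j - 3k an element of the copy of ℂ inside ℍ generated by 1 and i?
No. The quaternion 5 + 4i + 3j - 3k has j-coefficient y = 3 and k-coefficient z = -3, not both zero, so it does not lie in the complex subalgebra spanned by 1 and i.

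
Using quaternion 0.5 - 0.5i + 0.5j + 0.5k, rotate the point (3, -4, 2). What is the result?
(4, 2, -3)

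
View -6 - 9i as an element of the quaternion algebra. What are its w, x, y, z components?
-6 - 9i + 0j + 0k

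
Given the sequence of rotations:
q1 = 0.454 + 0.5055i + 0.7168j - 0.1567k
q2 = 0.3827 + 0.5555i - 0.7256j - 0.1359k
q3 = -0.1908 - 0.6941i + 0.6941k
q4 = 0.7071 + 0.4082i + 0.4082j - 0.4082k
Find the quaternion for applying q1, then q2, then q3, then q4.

q2 · q1 = 0.3918 + 0.6568i - 0.0368j + 0.6433k
q3 · q2 · q1 = -0.0654 - 0.3717i + 0.9094j + 0.1747k
q4 · q3 · q2 · q1 = -0.1944 + 0.153i + 0.6968j + 0.6732k
-0.1944 + 0.153i + 0.6968j + 0.6732k


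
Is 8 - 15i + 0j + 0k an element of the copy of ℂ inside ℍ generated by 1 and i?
Yes. The quaternion 8 - 15i has j- and k-coefficients y = z = 0, so it lies in the complex subalgebra spanned by 1 and i.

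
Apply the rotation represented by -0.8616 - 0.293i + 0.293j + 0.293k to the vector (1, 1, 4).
(-1.717, -1.353, 3.636)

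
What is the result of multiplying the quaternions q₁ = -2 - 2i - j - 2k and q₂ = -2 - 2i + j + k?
3 + 9i + 6j - 2k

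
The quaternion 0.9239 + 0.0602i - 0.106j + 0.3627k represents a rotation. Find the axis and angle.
axis = (0.1573, -0.277, 0.9479), θ = π/4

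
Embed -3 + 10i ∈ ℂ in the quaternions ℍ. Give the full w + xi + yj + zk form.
-3 + 10i + 0j + 0k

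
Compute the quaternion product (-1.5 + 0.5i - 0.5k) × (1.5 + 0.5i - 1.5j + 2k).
-1.5 - 0.75i + j - 4.5k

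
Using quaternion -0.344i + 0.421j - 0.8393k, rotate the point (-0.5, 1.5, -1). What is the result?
(-0.63, -0.117, -1.758)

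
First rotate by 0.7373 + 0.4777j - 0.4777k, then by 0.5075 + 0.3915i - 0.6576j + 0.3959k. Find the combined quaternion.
0.8774 + 0.4137i - 0.0554j + 0.2365k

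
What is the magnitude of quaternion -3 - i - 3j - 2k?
√23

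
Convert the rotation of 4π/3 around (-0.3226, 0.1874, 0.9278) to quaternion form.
-0.5 - 0.2794i + 0.1623j + 0.8035k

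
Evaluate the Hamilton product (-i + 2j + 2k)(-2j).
4 + 4i + 2k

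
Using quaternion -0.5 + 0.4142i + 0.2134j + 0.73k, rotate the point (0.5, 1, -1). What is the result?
(0.437, -1.411, -0.259)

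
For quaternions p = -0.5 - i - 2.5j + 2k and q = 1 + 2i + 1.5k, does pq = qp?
No: pq = -1.5 - 5.75i + 3j + 6.25k ≠ -1.5 + 1.75i - 8j - 3.75k = qp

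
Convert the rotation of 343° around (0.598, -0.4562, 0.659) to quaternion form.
-0.989 + 0.0884i - 0.0674j + 0.0974k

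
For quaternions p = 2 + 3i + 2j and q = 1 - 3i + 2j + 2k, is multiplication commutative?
No: pq = 7 + i + 16k ≠ 7 - 7i + 12j - 8k = qp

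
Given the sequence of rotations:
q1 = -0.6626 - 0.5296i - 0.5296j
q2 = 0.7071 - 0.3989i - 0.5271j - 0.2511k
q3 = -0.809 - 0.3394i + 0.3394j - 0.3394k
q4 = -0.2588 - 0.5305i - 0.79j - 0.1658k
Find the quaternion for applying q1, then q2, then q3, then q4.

q2 · q1 = -0.9589 - 0.2432i + 0.1078j + 0.0985k
q3 · q2 · q1 = 0.6901 + 0.5922i - 0.2967j + 0.2917k
q4 · q3 · q2 · q1 = -0.0505 - 0.799i - 0.4118j + 0.4353k
-0.0505 - 0.799i - 0.4118j + 0.4353k


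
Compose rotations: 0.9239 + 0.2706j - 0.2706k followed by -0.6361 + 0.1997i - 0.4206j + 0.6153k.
-0.3074 + 0.1318i - 0.5067j + 0.7946k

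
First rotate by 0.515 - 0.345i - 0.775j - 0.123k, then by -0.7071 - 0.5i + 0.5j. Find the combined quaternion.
-0.1492 - 0.0751i + 0.744j + 0.647k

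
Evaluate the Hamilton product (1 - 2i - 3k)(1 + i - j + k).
6 - 4i - 2j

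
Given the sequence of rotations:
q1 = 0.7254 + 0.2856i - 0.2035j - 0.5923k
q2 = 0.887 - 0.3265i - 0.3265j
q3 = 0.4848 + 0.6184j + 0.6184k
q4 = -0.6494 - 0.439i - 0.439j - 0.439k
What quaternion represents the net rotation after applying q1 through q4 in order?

q2 · q1 = 0.6702 + 0.2099i - 0.6107j - 0.3657k
q3 · q2 · q1 = 0.9287 + 0.2533i + 0.2482j + 0.1074k
q4 · q3 · q2 · q1 = -0.3358 - 0.5104i - 0.6329j - 0.4752k
-0.3358 - 0.5104i - 0.6329j - 0.4752k


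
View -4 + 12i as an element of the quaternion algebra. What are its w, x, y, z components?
-4 + 12i + 0j + 0k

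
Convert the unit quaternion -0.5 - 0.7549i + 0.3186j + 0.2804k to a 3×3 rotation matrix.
[[0.6397, -0.2006, -0.7419], [-0.7614, -0.297, -0.5762], [-0.1047, 0.9336, -0.3428]]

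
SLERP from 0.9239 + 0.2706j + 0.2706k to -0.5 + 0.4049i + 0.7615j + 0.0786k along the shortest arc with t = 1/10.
0.9544 - 0.0554i + 0.1553j + 0.2488k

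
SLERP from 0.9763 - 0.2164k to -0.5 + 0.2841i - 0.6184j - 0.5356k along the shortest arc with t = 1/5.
0.9835 - 0.0721i + 0.157j - 0.0539k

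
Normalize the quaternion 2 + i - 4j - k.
0.4264 + 0.2132i - 0.8528j - 0.2132k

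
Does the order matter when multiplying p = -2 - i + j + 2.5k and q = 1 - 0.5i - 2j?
Yes: pq = -0.5 + 5i + 3.75j + 5k ≠ -0.5 - 5i + 6.25j = qp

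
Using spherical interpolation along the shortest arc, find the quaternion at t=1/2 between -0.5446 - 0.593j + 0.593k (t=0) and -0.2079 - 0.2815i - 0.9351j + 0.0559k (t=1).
-0.408 - 0.1526i - 0.8285j + 0.3518k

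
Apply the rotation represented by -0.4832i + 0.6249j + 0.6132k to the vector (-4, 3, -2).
(1.506, 0.226, 5.165)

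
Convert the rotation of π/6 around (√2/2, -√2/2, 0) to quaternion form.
0.9659 + 0.183i - 0.183j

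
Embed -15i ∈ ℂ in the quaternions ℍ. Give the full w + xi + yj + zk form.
0 - 15i + 0j + 0k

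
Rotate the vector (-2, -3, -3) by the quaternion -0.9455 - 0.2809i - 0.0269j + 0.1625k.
(-2.737, -0.164, -3.805)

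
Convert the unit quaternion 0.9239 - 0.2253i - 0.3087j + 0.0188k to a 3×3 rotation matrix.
[[0.8087, 0.1044, -0.5789], [0.1738, 0.8978, 0.4047], [0.5619, -0.4279, 0.7079]]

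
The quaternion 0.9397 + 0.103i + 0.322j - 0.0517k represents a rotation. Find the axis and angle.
axis = (0.3012, 0.9415, -0.1512), θ = 40°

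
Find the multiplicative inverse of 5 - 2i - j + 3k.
0.1282 + 0.0513i + 0.0256j - 0.0769k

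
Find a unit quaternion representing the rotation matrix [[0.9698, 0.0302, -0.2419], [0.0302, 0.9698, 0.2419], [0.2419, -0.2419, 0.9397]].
0.9848 - 0.1228i - 0.1228j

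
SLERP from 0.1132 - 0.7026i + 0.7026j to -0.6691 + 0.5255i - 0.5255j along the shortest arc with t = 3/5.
0.4664 - 0.6255i + 0.6255j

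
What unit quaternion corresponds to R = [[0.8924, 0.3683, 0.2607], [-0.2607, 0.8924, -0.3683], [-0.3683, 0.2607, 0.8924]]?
0.9588 + 0.164i + 0.164j - 0.164k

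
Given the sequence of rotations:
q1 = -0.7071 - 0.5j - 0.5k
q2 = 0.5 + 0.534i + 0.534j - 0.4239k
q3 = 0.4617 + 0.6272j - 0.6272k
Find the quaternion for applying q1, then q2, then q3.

q2 · q1 = -0.2985 - 0.8565i - 0.3606j - 0.2173k
q3 · q2 · q1 = -0.0479 - 0.7579i + 0.1835j + 0.6241k
-0.0479 - 0.7579i + 0.1835j + 0.6241k


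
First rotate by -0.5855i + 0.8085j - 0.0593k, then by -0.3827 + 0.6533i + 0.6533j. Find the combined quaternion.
-0.1457 + 0.1853i - 0.2707j + 0.9334k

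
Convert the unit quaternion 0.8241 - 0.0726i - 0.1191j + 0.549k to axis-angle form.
axis = (-0.1282, -0.2103, 0.9692), θ = 69°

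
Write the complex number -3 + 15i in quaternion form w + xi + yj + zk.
-3 + 15i + 0j + 0k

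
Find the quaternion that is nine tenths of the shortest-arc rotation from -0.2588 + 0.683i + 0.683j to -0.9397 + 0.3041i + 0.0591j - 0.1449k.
-0.9099 + 0.3671i + 0.138j - 0.1355k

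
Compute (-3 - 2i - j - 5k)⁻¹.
-0.0769 + 0.0513i + 0.0256j + 0.1282k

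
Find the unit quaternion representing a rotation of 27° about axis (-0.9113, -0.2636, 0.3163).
0.9724 - 0.2127i - 0.0615j + 0.0738k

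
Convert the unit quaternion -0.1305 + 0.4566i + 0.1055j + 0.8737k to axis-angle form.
axis = (0.4605, 0.1064, 0.8812), θ = 195°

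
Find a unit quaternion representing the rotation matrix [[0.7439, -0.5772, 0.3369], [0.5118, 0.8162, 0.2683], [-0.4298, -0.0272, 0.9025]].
0.9304 - 0.0794i + 0.206j + 0.2926k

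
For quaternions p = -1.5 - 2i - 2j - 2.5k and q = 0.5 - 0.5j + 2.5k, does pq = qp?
No: pq = 4.5 - 7.25i + 4.75j - 4k ≠ 4.5 + 5.25i - 5.25j - 6k = qp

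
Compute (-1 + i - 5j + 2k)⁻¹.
-0.0323 - 0.0323i + 0.1613j - 0.0645k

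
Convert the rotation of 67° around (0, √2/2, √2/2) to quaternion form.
0.8339 + 0.3903j + 0.3903k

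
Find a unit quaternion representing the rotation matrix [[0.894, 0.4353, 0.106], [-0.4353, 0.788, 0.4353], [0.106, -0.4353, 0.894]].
0.9455 - 0.2302i - 0.2302k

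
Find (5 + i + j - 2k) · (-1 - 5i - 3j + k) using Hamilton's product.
5 - 31i - 7j + 9k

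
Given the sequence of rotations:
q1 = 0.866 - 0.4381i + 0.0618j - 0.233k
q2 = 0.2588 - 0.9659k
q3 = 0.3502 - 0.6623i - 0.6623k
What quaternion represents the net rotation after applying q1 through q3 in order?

q2 · q1 = -0.0009 - 0.0537i + 0.4392j - 0.8968k
q3 · q2 · q1 = -0.6298 + 0.2727i - 0.4046j - 0.6043k
-0.6298 + 0.2727i - 0.4046j - 0.6043k


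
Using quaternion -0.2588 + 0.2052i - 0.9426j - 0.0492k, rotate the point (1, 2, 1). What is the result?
(-1.139, 1.659, -1.396)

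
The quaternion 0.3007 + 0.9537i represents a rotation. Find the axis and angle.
axis = (1, 0, 0), θ = 145°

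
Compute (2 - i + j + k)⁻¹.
0.2857 + 0.1429i - 0.1429j - 0.1429k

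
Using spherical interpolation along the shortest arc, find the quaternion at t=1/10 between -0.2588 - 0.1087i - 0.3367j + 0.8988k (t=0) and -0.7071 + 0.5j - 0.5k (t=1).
-0.1554 - 0.1021i - 0.3785j + 0.9067k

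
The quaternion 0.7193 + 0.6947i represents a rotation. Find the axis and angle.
axis = (1, 0, 0), θ = 88°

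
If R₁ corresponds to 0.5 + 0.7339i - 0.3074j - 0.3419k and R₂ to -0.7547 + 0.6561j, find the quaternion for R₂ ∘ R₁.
-0.1757 - 0.7782i + 0.56j - 0.2235k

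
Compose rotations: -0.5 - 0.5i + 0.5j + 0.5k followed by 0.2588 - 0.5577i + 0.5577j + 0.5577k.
-0.9659 + 0.1494i - 0.1494j - 0.1494k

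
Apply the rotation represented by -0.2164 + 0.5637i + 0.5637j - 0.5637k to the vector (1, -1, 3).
(-3.301, -0.024, -0.325)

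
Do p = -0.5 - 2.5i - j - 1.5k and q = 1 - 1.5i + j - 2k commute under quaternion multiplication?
No: pq = -6.25 + 1.75i - 4.25j - 4.5k ≠ -6.25 - 5.25i + 1.25j + 3.5k = qp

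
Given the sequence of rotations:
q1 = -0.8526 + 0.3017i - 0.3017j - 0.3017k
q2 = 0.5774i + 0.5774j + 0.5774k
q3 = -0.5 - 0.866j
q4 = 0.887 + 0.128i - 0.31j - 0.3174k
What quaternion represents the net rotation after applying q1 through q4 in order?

q2 · q1 = 0.1742 - 0.4923i - 0.1439j - 0.8407k
q3 · q2 · q1 = -0.2117 + 0.9742i - 0.0789j - 0.006k
q4 · q3 · q2 · q1 = -0.3388 + 0.8138i - 0.3128j + 0.3538k
-0.3388 + 0.8138i - 0.3128j + 0.3538k


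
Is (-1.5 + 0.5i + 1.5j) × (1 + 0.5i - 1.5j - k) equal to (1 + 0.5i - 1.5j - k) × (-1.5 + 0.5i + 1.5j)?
No: pq = 0.5 - 1.75i + 4.25j ≠ 0.5 + 1.25i + 3.25j + 3k = qp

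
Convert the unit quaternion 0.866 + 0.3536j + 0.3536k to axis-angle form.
axis = (0, √2/2, √2/2), θ = π/3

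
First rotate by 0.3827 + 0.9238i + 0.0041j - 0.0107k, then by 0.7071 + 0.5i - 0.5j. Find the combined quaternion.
-0.1892 + 0.8499i - 0.1831j + 0.4564k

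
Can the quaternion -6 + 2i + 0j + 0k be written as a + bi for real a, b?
Yes. The quaternion -6 + 2i has j- and k-coefficients y = z = 0, so it lies in the complex subalgebra spanned by 1 and i.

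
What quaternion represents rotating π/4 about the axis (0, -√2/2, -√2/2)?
0.9239 - 0.2706j - 0.2706k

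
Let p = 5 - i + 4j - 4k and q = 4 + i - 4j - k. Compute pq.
33 - 19i - 9j - 21k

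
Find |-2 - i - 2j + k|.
√10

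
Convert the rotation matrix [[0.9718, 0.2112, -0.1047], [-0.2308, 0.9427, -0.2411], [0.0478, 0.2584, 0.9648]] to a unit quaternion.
0.9848 + 0.1268i - 0.0387j - 0.1122k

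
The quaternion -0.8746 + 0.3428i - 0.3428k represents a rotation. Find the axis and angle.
axis = (√2/2, 0, -√2/2), θ = 302°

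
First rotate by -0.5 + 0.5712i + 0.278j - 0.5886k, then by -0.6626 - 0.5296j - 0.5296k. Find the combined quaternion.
0.1668 + 0.0805i - 0.2219j + 0.9573k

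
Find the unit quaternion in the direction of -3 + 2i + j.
-0.8018 + 0.5345i + 0.2673j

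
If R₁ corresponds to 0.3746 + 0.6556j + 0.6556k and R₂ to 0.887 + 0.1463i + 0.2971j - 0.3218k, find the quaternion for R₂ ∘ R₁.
0.3485 + 0.4606i + 0.5969j + 0.5569k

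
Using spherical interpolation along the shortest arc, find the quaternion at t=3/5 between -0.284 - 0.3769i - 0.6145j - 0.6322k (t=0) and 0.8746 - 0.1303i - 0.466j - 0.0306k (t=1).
0.5192 - 0.3104i - 0.7024j - 0.3751k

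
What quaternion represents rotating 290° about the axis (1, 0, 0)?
-0.8192 + 0.5736i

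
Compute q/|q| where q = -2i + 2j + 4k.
-0.4082i + 0.4082j + 0.8165k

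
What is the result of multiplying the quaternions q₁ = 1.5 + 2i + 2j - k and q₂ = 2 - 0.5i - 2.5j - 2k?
7 - 3.25i + 4.75j - 9k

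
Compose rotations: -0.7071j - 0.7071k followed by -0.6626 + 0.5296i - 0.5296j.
-0.3745 + 0.3745i + 0.843j + 0.094k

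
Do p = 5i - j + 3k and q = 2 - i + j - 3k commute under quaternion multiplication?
No: pq = 15 + 10i + 10j + 10k ≠ 15 + 10i - 14j + 2k = qp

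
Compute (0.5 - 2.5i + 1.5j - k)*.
0.5 + 2.5i - 1.5j + k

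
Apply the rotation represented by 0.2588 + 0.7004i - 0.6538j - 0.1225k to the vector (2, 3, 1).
(-2.837, -2.194, 1.066)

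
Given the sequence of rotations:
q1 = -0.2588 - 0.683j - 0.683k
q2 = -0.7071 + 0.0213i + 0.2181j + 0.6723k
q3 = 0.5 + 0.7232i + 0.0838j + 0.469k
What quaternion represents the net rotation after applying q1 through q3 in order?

q2 · q1 = 0.7911 + 0.3047i + 0.4411j + 0.2944k
q3 · q2 · q1 = 0.0002 + 0.5423i + 0.2168j + 0.8117k
0.0002 + 0.5423i + 0.2168j + 0.8117k


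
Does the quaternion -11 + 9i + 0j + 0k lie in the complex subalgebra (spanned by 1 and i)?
Yes. The quaternion -11 + 9i has j- and k-coefficients y = z = 0, so it lies in the complex subalgebra spanned by 1 and i.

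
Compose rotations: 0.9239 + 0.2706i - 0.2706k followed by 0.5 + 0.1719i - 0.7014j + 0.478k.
0.5448 + 0.4839i - 0.4722j + 0.4961k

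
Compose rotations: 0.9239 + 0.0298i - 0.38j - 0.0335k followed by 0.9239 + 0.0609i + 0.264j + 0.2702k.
0.9611 + 0.1776i - 0.0971j + 0.1877k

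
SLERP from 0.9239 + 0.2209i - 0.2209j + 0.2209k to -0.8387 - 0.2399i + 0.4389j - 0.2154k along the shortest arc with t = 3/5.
0.8787 + 0.2338i - 0.354j + 0.2191k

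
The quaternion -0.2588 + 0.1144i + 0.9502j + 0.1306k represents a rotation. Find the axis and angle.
axis = (0.1184, 0.9837, 0.1352), θ = 7π/6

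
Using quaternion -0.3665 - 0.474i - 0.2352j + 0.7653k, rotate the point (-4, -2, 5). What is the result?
(-3.205, -0.944, 5.817)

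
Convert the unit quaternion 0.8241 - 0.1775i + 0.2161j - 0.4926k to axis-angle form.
axis = (-0.3134, 0.3815, -0.8696), θ = 69°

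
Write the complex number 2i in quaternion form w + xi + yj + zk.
0 + 2i + 0j + 0k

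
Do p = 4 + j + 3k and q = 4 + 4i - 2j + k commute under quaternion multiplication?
No: pq = 15 + 23i + 8j + 12k ≠ 15 + 9i - 16j + 20k = qp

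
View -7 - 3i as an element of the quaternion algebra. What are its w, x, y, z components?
-7 - 3i + 0j + 0k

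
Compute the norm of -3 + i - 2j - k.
√15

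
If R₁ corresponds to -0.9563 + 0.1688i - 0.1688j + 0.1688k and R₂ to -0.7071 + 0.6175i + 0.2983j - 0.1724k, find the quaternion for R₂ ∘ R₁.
0.6514 - 0.6886i - 0.2992j - 0.1091k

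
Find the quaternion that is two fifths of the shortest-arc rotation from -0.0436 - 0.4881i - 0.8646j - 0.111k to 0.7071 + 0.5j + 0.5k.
-0.3593 - 0.3295i - 0.8169j - 0.3082k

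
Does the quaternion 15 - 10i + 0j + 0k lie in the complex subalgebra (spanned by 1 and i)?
Yes. The quaternion 15 - 10i has j- and k-coefficients y = z = 0, so it lies in the complex subalgebra spanned by 1 and i.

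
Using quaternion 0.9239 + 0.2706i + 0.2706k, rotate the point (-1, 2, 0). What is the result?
(-1.854, 0.914, 0.854)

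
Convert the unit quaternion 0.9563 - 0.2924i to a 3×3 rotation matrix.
[[1, 0, 0], [0, 0.829, 0.5592], [0, -0.5592, 0.829]]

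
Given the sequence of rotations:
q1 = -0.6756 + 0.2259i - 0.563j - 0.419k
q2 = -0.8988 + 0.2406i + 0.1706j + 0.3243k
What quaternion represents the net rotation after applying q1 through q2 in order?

q2 · q1 = 0.7848 - 0.2545i + 0.5648j - 0.0165k
0.7848 - 0.2545i + 0.5648j - 0.0165k


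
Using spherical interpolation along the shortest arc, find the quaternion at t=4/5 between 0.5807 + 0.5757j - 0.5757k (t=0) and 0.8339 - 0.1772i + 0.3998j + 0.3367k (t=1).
0.8514 - 0.1515i + 0.4789j + 0.1509k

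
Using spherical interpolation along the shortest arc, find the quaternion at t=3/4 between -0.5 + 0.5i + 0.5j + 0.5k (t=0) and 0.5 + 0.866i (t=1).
0.2658 + 0.9325i + 0.1728j + 0.1728k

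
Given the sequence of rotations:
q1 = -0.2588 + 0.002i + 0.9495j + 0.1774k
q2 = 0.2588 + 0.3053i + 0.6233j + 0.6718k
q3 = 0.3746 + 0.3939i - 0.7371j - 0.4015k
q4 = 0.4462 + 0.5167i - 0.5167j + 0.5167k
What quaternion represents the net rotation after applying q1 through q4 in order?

q2 · q1 = -0.7786 - 0.6058i + 0.0316j + 0.1607k
q3 · q2 · q1 = 0.0348 - 0.6394i + 0.7657j - 0.0613k
q4 · q3 · q2 · q1 = 0.7732 - 0.6313i + 0.025j + 0.0559k
0.7732 - 0.6313i + 0.025j + 0.0559k


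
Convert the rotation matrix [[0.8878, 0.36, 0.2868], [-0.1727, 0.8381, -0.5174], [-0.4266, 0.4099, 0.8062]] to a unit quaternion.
0.9397 + 0.2467i + 0.1898j - 0.1417k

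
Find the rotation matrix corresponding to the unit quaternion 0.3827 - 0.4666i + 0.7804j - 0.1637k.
[[-0.2716, -0.603, 0.7501], [-0.8536, 0.511, 0.1016], [-0.4446, -0.6126, -0.6535]]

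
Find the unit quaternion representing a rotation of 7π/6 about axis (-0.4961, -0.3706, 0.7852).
-0.2588 - 0.4792i - 0.358j + 0.7584k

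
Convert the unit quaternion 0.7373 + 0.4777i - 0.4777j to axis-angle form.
axis = (√2/2, -√2/2, 0), θ = 85°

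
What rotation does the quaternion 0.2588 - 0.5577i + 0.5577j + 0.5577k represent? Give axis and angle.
axis = (-√3/3, √3/3, √3/3), θ = 5π/6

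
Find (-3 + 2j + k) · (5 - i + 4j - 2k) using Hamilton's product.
-21 - 5i - 3j + 13k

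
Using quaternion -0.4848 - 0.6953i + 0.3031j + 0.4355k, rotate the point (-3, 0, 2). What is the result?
(-3.11, 1.711, 0.634)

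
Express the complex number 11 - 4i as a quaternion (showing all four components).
11 - 4i + 0j + 0k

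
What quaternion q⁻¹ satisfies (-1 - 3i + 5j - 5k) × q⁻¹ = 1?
-0.0167 + 0.05i - 0.0833j + 0.0833k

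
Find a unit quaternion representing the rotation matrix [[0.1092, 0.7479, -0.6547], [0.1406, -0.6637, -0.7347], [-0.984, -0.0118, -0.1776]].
0.2588 + 0.6983i + 0.3181j - 0.5867k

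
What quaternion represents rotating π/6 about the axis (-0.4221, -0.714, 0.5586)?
0.9659 - 0.1092i - 0.1848j + 0.1446k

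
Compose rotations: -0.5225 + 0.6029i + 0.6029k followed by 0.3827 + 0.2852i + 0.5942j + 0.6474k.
-0.7622 + 0.44i - 0.0921j - 0.4658k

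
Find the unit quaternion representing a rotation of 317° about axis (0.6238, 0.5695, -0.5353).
-0.9304 + 0.2286i + 0.2087j - 0.1962k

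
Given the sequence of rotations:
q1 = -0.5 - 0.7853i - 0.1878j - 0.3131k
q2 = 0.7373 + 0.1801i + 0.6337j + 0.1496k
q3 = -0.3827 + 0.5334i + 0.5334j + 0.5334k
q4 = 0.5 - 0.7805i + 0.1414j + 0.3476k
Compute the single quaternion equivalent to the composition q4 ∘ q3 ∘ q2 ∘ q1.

q2 · q1 = -0.0614 - 0.8394i - 0.5164j + 0.1582k
q3 · q2 · q1 = 0.6623 + 0.6483i - 0.3672j + 0.079k
q4 · q3 · q2 · q1 = 0.8616 - 0.054i + 0.1971j + 0.4646k
0.8616 - 0.054i + 0.1971j + 0.4646k


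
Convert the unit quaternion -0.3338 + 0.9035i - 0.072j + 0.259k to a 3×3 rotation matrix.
[[0.8555, 0.0428, 0.5161], [-0.303, -0.7668, 0.5659], [0.4199, -0.6405, -0.643]]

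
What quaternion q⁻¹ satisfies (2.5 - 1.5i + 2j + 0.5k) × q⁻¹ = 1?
0.1961 + 0.1176i - 0.1569j - 0.0392k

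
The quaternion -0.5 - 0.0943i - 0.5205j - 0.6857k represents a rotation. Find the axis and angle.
axis = (-0.1089, -0.601, -0.7918), θ = 4π/3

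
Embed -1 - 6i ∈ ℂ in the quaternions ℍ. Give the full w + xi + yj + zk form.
-1 - 6i + 0j + 0k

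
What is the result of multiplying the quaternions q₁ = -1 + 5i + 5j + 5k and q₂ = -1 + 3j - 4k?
6 - 40i + 12j + 14k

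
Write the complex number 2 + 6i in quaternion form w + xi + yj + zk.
2 + 6i + 0j + 0k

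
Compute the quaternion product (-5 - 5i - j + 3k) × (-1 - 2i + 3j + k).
-5 + 5i - 15j - 25k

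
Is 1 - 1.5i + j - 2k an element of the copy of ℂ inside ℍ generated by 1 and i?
No. The quaternion 1 - 1.5i + j - 2k has j-coefficient y = 1 and k-coefficient z = -2, not both zero, so it does not lie in the complex subalgebra spanned by 1 and i.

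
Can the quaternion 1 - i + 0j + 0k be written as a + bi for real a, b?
Yes. The quaternion 1 - i has j- and k-coefficients y = z = 0, so it lies in the complex subalgebra spanned by 1 and i.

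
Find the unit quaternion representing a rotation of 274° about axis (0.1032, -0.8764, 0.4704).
-0.7314 + 0.0704i - 0.5977j + 0.3208k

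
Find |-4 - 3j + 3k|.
√34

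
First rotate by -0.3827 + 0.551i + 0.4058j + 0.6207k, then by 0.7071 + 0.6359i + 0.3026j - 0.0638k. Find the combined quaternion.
-0.7042 + 0.36i - 0.2587j + 0.5546k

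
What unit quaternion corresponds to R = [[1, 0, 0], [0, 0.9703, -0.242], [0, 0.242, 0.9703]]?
0.9925 + 0.1219i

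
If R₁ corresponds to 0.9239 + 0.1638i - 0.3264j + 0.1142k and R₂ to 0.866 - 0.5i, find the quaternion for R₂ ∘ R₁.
0.882 - 0.3201i - 0.2256j + 0.2621k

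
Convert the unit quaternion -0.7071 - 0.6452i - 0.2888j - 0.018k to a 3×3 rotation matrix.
[[0.8325, 0.3472, 0.4316], [0.3981, 0.1668, -0.902], [-0.3852, 0.9228, 0.0006]]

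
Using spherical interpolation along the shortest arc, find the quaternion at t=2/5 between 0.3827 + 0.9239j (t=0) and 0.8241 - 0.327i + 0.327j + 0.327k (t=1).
0.6226 - 0.1473i + 0.7543j + 0.1473k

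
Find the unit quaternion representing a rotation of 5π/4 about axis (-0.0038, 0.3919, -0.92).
-0.3827 - 0.0035i + 0.3621j - 0.85k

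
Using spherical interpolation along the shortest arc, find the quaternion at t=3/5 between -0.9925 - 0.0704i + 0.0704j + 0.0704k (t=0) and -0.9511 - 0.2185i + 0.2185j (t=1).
-0.9736 - 0.1602i + 0.1602j + 0.0284k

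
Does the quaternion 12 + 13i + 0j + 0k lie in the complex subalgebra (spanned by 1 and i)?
Yes. The quaternion 12 + 13i has j- and k-coefficients y = z = 0, so it lies in the complex subalgebra spanned by 1 and i.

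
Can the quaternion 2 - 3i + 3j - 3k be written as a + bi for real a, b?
No. The quaternion 2 - 3i + 3j - 3k has j-coefficient y = 3 and k-coefficient z = -3, not both zero, so it does not lie in the complex subalgebra spanned by 1 and i.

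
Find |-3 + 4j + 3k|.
√34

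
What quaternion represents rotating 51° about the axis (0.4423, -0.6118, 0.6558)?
0.9026 + 0.1904i - 0.2634j + 0.2823k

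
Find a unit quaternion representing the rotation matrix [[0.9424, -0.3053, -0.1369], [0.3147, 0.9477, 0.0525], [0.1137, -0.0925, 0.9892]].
0.9848 - 0.0368i - 0.0636j + 0.1574k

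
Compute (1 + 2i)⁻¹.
0.2 - 0.4i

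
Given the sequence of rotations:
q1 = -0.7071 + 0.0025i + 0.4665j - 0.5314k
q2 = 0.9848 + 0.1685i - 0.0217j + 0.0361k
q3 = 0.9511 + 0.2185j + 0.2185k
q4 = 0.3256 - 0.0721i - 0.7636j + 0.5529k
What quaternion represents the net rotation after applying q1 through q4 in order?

q2 · q1 = -0.6675 - 0.122i + 0.5644j - 0.4702k
q3 · q2 · q1 = -0.6554 - 0.3421i + 0.3643j - 0.5664k
q4 · q3 · q2 · q1 = 0.3533 + 0.1669i + 0.3891j - 0.8343k
0.3533 + 0.1669i + 0.3891j - 0.8343k


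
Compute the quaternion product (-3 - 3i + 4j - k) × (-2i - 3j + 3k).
9 + 15i + 20j + 8k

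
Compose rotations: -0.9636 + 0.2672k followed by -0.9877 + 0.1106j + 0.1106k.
0.9222 + 0.0296i - 0.1066j - 0.3705k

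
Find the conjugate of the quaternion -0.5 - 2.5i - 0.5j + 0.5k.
-0.5 + 2.5i + 0.5j - 0.5k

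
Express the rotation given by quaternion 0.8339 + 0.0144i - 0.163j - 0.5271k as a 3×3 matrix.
[[0.3912, 0.8744, -0.287], [-0.8838, 0.4439, 0.1478], [0.2567, 0.1959, 0.9464]]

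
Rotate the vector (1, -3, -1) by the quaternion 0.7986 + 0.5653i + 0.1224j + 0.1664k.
(0.913, 0.35, -3.169)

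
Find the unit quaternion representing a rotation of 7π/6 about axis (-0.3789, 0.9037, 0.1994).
-0.2588 - 0.366i + 0.8729j + 0.1926k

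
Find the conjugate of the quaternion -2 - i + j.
-2 + i - j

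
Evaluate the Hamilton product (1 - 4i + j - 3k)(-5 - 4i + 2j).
-23 + 22i + 9j + 11k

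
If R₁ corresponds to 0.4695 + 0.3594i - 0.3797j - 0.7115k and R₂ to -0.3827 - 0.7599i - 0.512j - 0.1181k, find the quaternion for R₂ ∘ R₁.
-0.185 - 0.1749i - 0.6782j + 0.6894k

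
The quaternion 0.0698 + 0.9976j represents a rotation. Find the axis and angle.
axis = (0, 1, 0), θ = 172°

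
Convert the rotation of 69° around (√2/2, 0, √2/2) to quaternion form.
0.8241 + 0.4005i + 0.4005k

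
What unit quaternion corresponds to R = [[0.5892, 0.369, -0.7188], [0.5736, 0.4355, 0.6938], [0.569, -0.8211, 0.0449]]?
0.7193 - 0.5265i - 0.4476j + 0.0711k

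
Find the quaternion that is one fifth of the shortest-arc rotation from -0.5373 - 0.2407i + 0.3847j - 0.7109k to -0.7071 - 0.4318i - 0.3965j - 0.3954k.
-0.6151 - 0.3019i + 0.2333j - 0.6899k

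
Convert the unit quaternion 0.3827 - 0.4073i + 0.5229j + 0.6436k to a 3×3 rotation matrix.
[[-0.3753, -0.9186, -0.124], [0.0667, -0.1602, 0.9848], [-0.9245, 0.3613, 0.1214]]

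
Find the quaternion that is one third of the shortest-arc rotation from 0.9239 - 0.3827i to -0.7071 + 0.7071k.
0.9249 - 0.2739i - 0.2637k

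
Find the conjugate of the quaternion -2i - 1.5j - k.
2i + 1.5j + k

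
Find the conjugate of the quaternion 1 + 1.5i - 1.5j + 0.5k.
1 - 1.5i + 1.5j - 0.5k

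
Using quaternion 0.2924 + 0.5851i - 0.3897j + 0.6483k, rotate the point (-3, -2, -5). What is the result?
(-0.55, 5.519, -2.691)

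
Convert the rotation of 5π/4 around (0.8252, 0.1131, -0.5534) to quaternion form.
-0.3827 + 0.7624i + 0.1045j - 0.5113k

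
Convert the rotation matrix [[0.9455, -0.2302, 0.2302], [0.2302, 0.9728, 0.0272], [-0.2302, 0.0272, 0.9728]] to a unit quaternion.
0.9863 + 0.1167j + 0.1167k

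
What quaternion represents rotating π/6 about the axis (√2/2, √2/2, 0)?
0.9659 + 0.183i + 0.183j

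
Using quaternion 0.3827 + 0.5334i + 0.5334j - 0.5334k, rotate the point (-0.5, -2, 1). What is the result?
(-2.046, -0.782, 0.672)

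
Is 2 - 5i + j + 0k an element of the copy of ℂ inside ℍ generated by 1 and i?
No. The quaternion 2 - 5i + j has j-coefficient y = 1 and k-coefficient z = 0, not both zero, so it does not lie in the complex subalgebra spanned by 1 and i.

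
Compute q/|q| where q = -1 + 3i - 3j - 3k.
-0.189 + 0.5669i - 0.5669j - 0.5669k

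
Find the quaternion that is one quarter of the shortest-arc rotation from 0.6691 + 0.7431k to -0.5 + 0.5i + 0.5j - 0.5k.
0.6638 - 0.138i - 0.138j + 0.722k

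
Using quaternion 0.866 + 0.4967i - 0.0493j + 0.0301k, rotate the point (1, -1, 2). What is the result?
(0.983, -2.228, 0.261)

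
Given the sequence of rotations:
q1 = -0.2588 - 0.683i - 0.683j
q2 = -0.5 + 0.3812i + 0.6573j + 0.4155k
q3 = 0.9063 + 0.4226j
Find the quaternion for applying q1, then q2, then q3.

q2 · q1 = 0.8387 + 0.5266i - 0.1124j + 0.081k
q3 · q2 · q1 = 0.8076 + 0.5115i + 0.2526j - 0.1491k
0.8076 + 0.5115i + 0.2526j - 0.1491k


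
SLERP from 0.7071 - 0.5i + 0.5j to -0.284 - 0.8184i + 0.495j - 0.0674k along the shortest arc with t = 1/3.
0.4166 - 0.7042i + 0.5742j - 0.0271k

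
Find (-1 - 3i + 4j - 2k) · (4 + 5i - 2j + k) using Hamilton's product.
21 - 17i + 11j - 23k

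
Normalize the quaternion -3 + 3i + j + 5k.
-0.4523 + 0.4523i + 0.1508j + 0.7538k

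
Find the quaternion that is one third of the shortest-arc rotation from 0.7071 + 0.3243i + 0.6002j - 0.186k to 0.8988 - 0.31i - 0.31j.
0.924 + 0.1203i + 0.3334j - 0.1437k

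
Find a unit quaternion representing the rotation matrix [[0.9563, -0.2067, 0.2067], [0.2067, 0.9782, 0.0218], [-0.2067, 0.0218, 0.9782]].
0.989 + 0.1045j + 0.1045k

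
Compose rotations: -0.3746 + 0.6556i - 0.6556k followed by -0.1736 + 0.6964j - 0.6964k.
-0.3915 - 0.5704i - 0.7174j - 0.0819k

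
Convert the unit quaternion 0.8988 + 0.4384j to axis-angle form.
axis = (0, 1, 0), θ = 52°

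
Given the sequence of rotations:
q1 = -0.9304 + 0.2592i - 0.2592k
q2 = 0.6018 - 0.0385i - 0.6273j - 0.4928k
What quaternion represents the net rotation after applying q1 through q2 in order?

q2 · q1 = -0.6777 + 0.3544i + 0.4459j + 0.4651k
-0.6777 + 0.3544i + 0.4459j + 0.4651k


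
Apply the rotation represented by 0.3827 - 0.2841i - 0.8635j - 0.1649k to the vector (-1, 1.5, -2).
(2.605, -0.193, 0.652)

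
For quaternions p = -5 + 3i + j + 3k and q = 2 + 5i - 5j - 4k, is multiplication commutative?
No: pq = -8 - 8i + 54j + 6k ≠ -8 - 30i + 46k = qp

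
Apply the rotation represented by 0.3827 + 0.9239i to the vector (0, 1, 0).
(0, -0.707, 0.707)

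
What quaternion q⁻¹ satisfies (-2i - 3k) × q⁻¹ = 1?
0.1538i + 0.2308k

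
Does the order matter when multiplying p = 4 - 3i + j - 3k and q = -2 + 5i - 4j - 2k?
Yes: pq = 5 + 12i - 39j + 5k ≠ 5 + 40i + 3j - 9k = qp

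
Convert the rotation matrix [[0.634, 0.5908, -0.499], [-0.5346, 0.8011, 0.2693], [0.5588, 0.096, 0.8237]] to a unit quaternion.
0.9026 - 0.048i - 0.293j - 0.3117k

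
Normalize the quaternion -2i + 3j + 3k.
-0.4264i + 0.6396j + 0.6396k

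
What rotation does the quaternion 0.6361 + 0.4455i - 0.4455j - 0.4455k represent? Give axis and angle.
axis = (√3/3, -√3/3, -√3/3), θ = 101°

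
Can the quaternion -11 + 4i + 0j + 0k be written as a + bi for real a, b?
Yes. The quaternion -11 + 4i has j- and k-coefficients y = z = 0, so it lies in the complex subalgebra spanned by 1 and i.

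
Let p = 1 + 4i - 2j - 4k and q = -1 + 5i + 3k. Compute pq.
-9 - 5i - 30j + 17k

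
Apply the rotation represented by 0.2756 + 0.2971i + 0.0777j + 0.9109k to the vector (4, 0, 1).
(-2.102, 2.171, 2.805)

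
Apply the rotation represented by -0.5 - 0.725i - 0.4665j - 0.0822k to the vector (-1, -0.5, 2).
(0.323, -2.023, -1.027)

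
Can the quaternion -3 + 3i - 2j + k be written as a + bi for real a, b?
No. The quaternion -3 + 3i - 2j + k has j-coefficient y = -2 and k-coefficient z = 1, not both zero, so it does not lie in the complex subalgebra spanned by 1 and i.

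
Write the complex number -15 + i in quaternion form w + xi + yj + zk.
-15 + i + 0j + 0k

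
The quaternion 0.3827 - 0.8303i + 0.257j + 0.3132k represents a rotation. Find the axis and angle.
axis = (-0.8987, 0.2782, 0.339), θ = 3π/4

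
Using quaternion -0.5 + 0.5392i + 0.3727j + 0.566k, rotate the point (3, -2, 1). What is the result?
(-1.454, 0.913, 3.325)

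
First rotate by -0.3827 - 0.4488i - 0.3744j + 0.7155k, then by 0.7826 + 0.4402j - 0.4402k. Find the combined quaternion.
0.1803 - 0.2011i - 0.2639j + 0.926k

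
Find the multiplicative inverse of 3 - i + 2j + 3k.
0.1304 + 0.0435i - 0.087j - 0.1304k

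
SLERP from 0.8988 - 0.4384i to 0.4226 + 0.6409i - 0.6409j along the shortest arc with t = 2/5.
0.9337 + 0.0172i - 0.3576j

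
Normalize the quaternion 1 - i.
0.7071 - 0.7071i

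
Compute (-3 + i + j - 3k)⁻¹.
-0.15 - 0.05i - 0.05j + 0.15k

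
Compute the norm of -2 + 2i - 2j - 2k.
4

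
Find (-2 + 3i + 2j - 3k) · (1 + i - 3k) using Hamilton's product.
-14 - 5i + 8j + k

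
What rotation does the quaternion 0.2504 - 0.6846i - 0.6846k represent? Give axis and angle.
axis = (-√2/2, 0, -√2/2), θ = 151°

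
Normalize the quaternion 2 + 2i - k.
0.6667 + 0.6667i - 0.3333k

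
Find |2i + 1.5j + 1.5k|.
2.915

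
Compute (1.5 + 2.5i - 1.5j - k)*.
1.5 - 2.5i + 1.5j + k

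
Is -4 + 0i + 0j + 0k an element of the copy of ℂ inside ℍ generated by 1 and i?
Yes. The quaternion -4 has j- and k-coefficients y = z = 0, so it lies in the complex subalgebra spanned by 1 and i.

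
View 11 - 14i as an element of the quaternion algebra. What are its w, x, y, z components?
11 - 14i + 0j + 0k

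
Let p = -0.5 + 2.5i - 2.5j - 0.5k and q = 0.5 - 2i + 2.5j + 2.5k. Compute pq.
12.25 - 2.75i - 7.75j - 0.25k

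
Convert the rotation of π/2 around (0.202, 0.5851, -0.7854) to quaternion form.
0.7071 + 0.1428i + 0.4137j - 0.5554k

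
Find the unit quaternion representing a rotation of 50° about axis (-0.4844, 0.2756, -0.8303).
0.9063 - 0.2047i + 0.1165j - 0.3509k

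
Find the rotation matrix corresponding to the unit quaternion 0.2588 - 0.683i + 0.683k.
[[0.067, -0.3535, -0.933], [0.3535, -0.866, 0.3535], [-0.933, -0.3535, 0.067]]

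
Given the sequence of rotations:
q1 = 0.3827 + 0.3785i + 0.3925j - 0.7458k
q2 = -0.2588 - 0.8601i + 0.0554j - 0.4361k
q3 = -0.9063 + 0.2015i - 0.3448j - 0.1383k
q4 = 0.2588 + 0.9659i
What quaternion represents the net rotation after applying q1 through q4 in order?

q2 · q1 = -0.1205 - 0.2973i - 0.8869j - 0.3324k
q3 · q2 · q1 = -0.1827 + 0.2371i + 0.9534j + 0.0367k
q4 · q3 · q2 · q1 = -0.2763 - 0.1151i + 0.2113j + 0.9304k
-0.2763 - 0.1151i + 0.2113j + 0.9304k
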